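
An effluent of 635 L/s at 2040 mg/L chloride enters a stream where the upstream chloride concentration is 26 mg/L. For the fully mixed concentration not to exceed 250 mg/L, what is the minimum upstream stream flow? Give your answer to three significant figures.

Set C_mix = 250: (Q·26.00 + 635.0·2040) / (Q + 635.0) = 250
→ Q = 635.0·(2040 − 250)/(250 − 26.00) = 5074 L/s.

5070 L/s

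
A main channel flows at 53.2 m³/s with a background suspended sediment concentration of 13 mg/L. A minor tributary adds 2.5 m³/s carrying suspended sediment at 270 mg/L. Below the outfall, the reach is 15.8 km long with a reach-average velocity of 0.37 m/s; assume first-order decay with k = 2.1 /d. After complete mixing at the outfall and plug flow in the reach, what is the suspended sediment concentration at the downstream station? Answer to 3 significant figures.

8.69 mg/L

Flow-weighted average: C = (53.20·13.00 + 2.500·270.0) / 55.70 = 1367/55.70 = 24.54 mg/L.
Travel time t = 15.8·1000 / 0.37 = 42700 s = 11.86 h.
Decay over the reach: 24.54·exp(−kt) = 24.54·0.3542 = 8.690 mg/L.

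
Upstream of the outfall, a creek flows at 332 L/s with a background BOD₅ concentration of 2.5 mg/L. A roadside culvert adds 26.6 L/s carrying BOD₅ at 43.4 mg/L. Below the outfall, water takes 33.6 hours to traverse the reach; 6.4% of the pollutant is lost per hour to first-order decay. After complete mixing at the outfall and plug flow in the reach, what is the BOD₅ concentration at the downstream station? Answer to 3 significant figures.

0.600 mg/L

After mixing, C = (332.0·2.500 + 26.60·43.40) / 358.6 = 1984/358.6 = 5.534 mg/L.
6.4%/h lost → k = −ln(1 − 0.064) = 0.06614 h⁻¹.
Applying C = C₀e^(−kt): 5.534 × 0.1084 = 0.5996 mg/L.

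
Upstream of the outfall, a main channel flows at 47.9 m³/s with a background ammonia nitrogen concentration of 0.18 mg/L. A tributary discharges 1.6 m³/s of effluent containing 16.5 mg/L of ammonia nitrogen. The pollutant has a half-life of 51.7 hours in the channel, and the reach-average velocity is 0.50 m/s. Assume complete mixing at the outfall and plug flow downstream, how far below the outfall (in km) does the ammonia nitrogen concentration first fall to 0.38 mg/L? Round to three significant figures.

Conservation of mass: C = (47.90·0.1800 + 1.600·16.50) / 49.50 = 35.02/49.50 = 0.7075 mg/L.
Half-life 51.7 h → k = ln 2 / 51.7 = 0.01341 h⁻¹ = 0.3218 d⁻¹.
Set 0.7075·exp(−k·t) = 0.38 → t = ln(0.7075/0.38)/k = 166900 s = 46.36 h.
Distance = v·t = 0.50·166900 = 83450 m = 83.45 km.

83.5 km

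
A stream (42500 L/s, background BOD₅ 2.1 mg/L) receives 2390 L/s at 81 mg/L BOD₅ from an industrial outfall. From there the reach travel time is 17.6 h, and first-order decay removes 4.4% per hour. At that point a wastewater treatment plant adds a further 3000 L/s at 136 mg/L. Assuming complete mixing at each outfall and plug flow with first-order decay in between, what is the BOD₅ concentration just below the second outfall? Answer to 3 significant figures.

Mass balance: C = (42500·2.100 + 2390·81.00) / 44890 = 282800/44890 = 6.301 mg/L; combined flow 44890 L/s.
4.4%/h lost → k = −ln(1 − 0.044) = 0.04500 h⁻¹.
Decay over the reach: 6.301·exp(−kt) = 6.301·0.4530 = 2.854 mg/L.
Second outfall: C = (44890·2.854 + 3000·136.0)/47890 = 11.19 mg/L.

11.2 mg/L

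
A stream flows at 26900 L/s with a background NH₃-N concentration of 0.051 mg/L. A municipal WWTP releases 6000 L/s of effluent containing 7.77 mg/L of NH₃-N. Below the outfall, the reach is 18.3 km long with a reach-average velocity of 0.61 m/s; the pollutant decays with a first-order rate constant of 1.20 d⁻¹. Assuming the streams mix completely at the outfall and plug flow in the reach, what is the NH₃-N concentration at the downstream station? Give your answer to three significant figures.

Flow-weighted average: C = (26900·0.05100 + 6000·7.770) / 32900 = 47990/32900 = 1.459 mg/L.
Travel time t = 18.3·1000 / 0.61 = 30000 s = 8.333 h.
First-order decay: C = 1.459·exp(−k·t) = 1.459·0.6592 = 0.9616 mg/L.

0.962 mg/L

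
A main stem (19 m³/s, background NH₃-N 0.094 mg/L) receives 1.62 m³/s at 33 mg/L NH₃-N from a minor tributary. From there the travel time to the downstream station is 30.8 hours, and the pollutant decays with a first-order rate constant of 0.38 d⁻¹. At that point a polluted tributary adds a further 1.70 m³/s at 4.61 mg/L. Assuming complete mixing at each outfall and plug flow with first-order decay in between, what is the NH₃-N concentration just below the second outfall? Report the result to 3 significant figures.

1.87 mg/L

Mixed concentration C = ΣQC/ΣQ = (19.00·0.09400 + 1.620·33.00) / 20.62 = 55.25/20.62 = 2.679 mg/L; combined flow 20.62 m³/s.
Applying C = C₀e^(−kt): 2.679 × 0.6141 = 1.645 mg/L.
Second outfall: C = (20.62·1.645 + 1.700·4.610)/22.32 = 1.871 mg/L.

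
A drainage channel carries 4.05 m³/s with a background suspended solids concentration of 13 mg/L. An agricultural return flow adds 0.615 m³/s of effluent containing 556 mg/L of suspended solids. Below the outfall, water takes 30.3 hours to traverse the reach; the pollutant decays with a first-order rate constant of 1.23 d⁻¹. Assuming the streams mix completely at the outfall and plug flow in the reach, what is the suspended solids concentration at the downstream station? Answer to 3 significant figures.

After mixing, C = (4.050·13.00 + 0.6150·556.0) / 4.665 = 394.6/4.665 = 84.59 mg/L.
First-order decay: C = 84.59·exp(−k·t) = 84.59·0.2116 = 17.90 mg/L.

17.9 mg/L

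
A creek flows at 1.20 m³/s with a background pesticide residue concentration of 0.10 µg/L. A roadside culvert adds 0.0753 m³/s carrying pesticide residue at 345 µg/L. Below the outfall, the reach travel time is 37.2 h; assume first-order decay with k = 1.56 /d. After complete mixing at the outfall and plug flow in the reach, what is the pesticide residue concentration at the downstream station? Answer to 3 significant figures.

Flow-weighted average: C = (1.200·0.1000 + 0.07530·345.0) / 1.275 = 26.10/1.275 = 20.46 µg/L.
Decay over the reach: 20.46·exp(−kt) = 20.46·0.08910 = 1.823 µg/L.

1.82 µg/L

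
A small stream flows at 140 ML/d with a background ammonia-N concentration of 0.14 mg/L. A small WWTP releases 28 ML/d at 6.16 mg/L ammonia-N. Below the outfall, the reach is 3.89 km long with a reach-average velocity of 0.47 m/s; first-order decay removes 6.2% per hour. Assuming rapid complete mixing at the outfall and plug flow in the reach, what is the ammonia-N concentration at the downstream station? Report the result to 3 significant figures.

Conservation of mass: C = (140.0·0.1400 + 28.00·6.160) / 168.0 = 192.1/168.0 = 1.143 mg/L.
Travel time t = 3.89·1000 / 0.47 = 8277 s = 2.299 h.
6.2%/h lost → k = −ln(1 − 0.062) = 0.06401 h⁻¹.
Decay over the reach: 1.143·exp(−kt) = 1.143·0.8632 = 0.9869 mg/L.

0.987 mg/L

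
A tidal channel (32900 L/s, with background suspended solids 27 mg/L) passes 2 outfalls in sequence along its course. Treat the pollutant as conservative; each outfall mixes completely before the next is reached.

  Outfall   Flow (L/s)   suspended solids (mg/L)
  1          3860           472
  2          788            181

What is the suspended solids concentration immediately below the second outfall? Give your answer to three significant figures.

After outfall 1: Q = 32900 + 3860 = 36760 L/s; C = (32900·27.00 + 3860·472.0)/36760 = 73.73 mg/L.
After outfall 2: Q = 36760 + 788.0 = 37550 L/s; C = (36760·73.73 + 788.0·181.0)/37550 = 75.98 mg/L.

76.0 mg/L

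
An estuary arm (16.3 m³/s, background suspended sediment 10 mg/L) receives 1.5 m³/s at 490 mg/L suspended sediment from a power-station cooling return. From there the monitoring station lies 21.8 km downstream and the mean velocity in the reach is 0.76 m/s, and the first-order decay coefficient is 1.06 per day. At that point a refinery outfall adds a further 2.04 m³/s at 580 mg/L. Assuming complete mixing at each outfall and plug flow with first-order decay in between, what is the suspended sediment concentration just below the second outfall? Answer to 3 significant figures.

Mixed concentration C = ΣQC/ΣQ = (16.30·10.00 + 1.500·490.0) / 17.80 = 898.0/17.80 = 50.45 mg/L; combined flow 17.80 m³/s.
Travel time t = 21.8·1000 / 0.76 = 28680 s = 7.968 h.
Applying C = C₀e^(−kt): 50.45 × 0.7033 = 35.48 mg/L.
At the second outfall, C = (17.80·35.48 + 2.040·580.0) / (17.80 + 2.040) = 91.47 mg/L.

91.5 mg/L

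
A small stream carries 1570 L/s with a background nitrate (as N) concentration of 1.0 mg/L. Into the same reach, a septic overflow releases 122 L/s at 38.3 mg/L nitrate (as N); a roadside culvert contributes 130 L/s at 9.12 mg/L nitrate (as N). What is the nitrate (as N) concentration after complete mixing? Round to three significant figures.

Conservation of mass: C = (1570·1.000 + 122.0·38.30 + 130.0·9.120) / 1822 = 7428/1822 = 4.077 mg/L.

4.08 mg/L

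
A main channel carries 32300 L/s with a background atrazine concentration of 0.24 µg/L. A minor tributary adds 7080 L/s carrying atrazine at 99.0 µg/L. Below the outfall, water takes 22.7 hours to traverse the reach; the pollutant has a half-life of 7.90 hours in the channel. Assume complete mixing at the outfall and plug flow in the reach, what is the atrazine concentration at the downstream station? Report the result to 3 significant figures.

2.46 µg/L

Mass balance: C = (32300·0.2400 + 7080·99.00) / 39380 = 708700/39380 = 18.00 µg/L.
Half-life 7.90 h → k = ln 2 / 7.90 = 0.08774 h⁻¹ = 2.106 d⁻¹.
First-order decay: C = 18.00·exp(−k·t) = 18.00·0.1365 = 2.456 µg/L.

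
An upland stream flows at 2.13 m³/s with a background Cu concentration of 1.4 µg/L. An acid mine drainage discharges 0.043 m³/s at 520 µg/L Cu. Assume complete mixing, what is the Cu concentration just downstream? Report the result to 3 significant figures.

11.7 µg/L

After mixing, C = (2.130·1.400 + 0.04300·520.0) / 2.173 = 25.34/2.173 = 11.66 µg/L.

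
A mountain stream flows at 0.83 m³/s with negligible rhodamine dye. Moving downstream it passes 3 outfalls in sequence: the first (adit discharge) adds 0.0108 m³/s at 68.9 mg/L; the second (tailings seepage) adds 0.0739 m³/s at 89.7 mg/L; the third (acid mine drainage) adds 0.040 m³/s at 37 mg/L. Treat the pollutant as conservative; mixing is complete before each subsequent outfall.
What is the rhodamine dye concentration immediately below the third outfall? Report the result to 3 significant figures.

9.27 mg/L

After outfall 1: Q = 0.8300 + 0.01080 = 0.8408 m³/s; C = (0.8300·0 + 0.01080·68.90)/0.8408 = 0.8850 mg/L.
After outfall 2: Q = 0.8408 + 0.07390 = 0.9147 m³/s; C = (0.8408·0.8850 + 0.07390·89.70)/0.9147 = 8.061 mg/L.
After outfall 3: Q = 0.9147 + 0.04000 = 0.9547 m³/s; C = (0.9147·8.061 + 0.04000·37.00)/0.9547 = 9.273 mg/L.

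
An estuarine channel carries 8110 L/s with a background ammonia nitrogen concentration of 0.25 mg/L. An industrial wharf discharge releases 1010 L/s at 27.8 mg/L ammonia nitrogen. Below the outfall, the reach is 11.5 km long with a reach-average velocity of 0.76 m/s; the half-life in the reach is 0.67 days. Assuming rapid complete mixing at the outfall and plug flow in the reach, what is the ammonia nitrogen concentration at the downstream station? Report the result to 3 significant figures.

2.75 mg/L

Flow-weighted average: C = (8110·0.2500 + 1010·27.80) / 9120 = 30110/9120 = 3.301 mg/L.
Travel time t = 11.5·1000 / 0.76 = 15130 s = 4.203 h.
Half-life 0.67 d → k = ln 2 / 0.67 = 1.035 d⁻¹.
Decay over the reach: 3.301·exp(−kt) = 3.301·0.8343 = 2.754 mg/L.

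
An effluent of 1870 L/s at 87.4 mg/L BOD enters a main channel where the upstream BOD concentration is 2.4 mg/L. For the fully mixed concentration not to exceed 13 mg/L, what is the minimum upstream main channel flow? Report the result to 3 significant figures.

13100 L/s

Set C_mix = 13: (Q·2.400 + 1870·87.40) / (Q + 1870) = 13
→ Q = 1870·(87.40 − 13)/(13 − 2.400) = 13130 L/s.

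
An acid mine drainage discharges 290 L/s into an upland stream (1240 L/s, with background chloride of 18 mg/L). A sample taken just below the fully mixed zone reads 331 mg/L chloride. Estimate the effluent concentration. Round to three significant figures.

Mass balance: 1240·18.00 + 290.0·Cₑ = 1530·331.0
→ Cₑ = (1530·331.0 − 1240·18.00) / 290.0 = 1669 mg/L.

1670 mg/L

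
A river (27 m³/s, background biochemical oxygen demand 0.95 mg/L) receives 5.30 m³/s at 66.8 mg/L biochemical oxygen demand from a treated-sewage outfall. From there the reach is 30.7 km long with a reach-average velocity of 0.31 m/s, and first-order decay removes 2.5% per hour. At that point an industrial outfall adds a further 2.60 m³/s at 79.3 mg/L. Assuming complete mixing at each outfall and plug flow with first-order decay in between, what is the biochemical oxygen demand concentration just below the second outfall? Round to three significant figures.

11.3 mg/L

Flow-weighted average: C = (27.00·0.9500 + 5.300·66.80) / 32.30 = 379.7/32.30 = 11.76 mg/L; combined flow 32.30 m³/s.
Travel time t = 30.7·1000 / 0.31 = 99030 s = 27.51 h.
2.5%/h lost → k = −ln(1 − 0.025) = 0.02532 h⁻¹.
After decay, C = 11.76 × e^(−kt) = 11.76 × 0.4983 = 5.858 mg/L.
At the second outfall, C = (32.30·5.858 + 2.600·79.30) / (32.30 + 2.600) = 11.33 mg/L.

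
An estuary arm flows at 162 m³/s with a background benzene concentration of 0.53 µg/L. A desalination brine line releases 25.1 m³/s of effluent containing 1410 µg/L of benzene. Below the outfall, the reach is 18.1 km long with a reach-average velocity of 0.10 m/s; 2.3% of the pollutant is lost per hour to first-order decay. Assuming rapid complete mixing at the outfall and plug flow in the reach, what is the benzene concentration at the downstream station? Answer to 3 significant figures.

58.9 µg/L

Flow-weighted average: C = (162.0·0.5300 + 25.10·1410) / 187.1 = 35480/187.1 = 189.6 µg/L.
Travel time t = 18.1·1000 / 0.10 = 181000 s = 50.28 h.
2.3%/h lost → k = −ln(1 − 0.023) = 0.02327 h⁻¹.
First-order decay: C = 189.6·exp(−k·t) = 189.6·0.3104 = 58.86 µg/L.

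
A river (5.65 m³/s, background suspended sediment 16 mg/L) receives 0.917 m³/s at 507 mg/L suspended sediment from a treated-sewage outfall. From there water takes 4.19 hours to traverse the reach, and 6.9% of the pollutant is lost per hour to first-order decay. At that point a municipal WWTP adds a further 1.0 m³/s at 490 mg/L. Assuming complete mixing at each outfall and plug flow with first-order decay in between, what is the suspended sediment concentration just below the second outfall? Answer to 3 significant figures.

After mixing, C = (5.650·16.00 + 0.9170·507.0) / 6.567 = 555.3/6.567 = 84.56 mg/L; combined flow 6.567 m³/s.
6.9%/h lost → k = −ln(1 − 0.069) = 0.07150 h⁻¹.
Decay over the reach: 84.56·exp(−kt) = 84.56·0.7411 = 62.67 mg/L.
At the second outfall, C = (6.567·62.67 + 1.000·490.0) / (6.567 + 1.000) = 119.1 mg/L.

119 mg/L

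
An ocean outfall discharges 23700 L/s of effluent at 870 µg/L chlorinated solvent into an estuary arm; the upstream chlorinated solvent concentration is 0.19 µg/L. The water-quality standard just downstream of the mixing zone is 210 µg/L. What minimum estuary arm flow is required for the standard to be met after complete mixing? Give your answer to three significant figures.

Set C_mix = 210: (Q·0.1900 + 23700·870.0) / (Q + 23700) = 210
→ Q = 23700·(870.0 − 210)/(210 − 0.1900) = 74550 L/s.

74600 L/s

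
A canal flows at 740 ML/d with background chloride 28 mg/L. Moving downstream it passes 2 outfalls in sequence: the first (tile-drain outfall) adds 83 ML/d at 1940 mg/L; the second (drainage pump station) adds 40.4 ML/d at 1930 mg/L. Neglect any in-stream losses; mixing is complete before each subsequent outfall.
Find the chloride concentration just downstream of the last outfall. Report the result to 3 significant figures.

After outfall 1: Q = 740.0 + 83.00 = 823.0 ML/d; C = (740.0·28.00 + 83.00·1940)/823.0 = 220.8 mg/L.
After outfall 2: Q = 823.0 + 40.40 = 863.4 ML/d; C = (823.0·220.8 + 40.40·1930)/863.4 = 300.8 mg/L.

301 mg/L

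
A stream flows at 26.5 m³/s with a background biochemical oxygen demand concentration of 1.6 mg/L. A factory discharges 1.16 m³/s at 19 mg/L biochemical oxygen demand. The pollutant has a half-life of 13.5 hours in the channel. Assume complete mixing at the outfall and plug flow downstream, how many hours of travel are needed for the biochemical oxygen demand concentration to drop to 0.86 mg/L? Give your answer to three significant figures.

Mixed concentration C = ΣQC/ΣQ = (26.50·1.600 + 1.160·19.00) / 27.66 = 64.44/27.66 = 2.330 mg/L.
Half-life 13.5 h → k = ln 2 / 13.5 = 0.05134 h⁻¹ = 1.232 d⁻¹.
2.330·exp(−k·t) = 0.86 → t = ln(2.330/0.86)/k = 69870 s = 19.41 h.

19.4 h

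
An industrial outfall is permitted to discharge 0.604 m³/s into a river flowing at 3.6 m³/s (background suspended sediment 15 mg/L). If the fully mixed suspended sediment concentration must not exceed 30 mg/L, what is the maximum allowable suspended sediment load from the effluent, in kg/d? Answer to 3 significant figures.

Mass balance at the limit: 3.600·15.00 + 0.6040·Cₑ = 4.204·30 → Cₑ = 119.4 mg/L.
Load = 0.6040 m³/s × 119.4 g/m³ × 86 400 s/d = 6231 kg/d.

6230 kg/d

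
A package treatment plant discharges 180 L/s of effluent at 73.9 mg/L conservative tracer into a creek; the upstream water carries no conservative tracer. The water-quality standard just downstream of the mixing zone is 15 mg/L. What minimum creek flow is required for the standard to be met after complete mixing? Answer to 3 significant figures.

Set C_mix = 15: (Q·0 + 180.0·73.90) / (Q + 180.0) = 15
→ Q = 180.0·(73.90 − 15)/(15 − 0) = 706.8 L/s.

707 L/s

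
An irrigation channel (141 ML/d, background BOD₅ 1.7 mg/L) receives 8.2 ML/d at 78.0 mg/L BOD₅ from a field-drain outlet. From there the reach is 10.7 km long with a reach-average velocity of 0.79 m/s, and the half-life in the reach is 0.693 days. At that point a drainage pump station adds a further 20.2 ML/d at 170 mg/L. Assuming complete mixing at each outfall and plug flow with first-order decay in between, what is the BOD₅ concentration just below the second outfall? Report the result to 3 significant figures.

Mixed concentration C = ΣQC/ΣQ = (141.0·1.700 + 8.200·78.00) / 149.2 = 879.3/149.2 = 5.893 mg/L; combined flow 149.2 ML/d.
Travel time t = 10.7·1000 / 0.79 = 13540 s = 3.762 h.
Half-life 0.693 d → k = ln 2 / 0.693 = 1.000 d⁻¹.
First-order decay: C = 5.893·exp(−k·t) = 5.893·0.8549 = 5.038 mg/L.
At the second outfall, C = (149.2·5.038 + 20.20·170.0) / (149.2 + 20.20) = 24.71 mg/L.

24.7 mg/L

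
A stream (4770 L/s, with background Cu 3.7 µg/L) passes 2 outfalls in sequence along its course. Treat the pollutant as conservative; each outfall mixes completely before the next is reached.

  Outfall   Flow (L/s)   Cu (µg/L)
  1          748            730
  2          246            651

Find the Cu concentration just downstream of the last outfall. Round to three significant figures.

126 µg/L

After outfall 1: Q = 4770 + 748.0 = 5518 L/s; C = (4770·3.700 + 748.0·730.0)/5518 = 102.2 µg/L.
After outfall 2: Q = 5518 + 246.0 = 5764 L/s; C = (5518·102.2 + 246.0·651.0)/5764 = 125.6 µg/L.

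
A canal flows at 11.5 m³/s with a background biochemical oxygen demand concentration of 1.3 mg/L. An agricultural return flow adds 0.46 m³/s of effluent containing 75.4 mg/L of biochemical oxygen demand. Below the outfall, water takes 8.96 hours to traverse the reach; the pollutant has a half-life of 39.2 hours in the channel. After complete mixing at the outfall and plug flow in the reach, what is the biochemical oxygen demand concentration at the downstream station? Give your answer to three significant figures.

3.54 mg/L

Mixed concentration C = ΣQC/ΣQ = (11.50·1.300 + 0.4600·75.40) / 11.96 = 49.63/11.96 = 4.150 mg/L.
Half-life 39.2 h → k = ln 2 / 39.2 = 0.01768 h⁻¹ = 0.4244 d⁻¹.
Applying C = C₀e^(−kt): 4.150 × 0.8535 = 3.542 mg/L.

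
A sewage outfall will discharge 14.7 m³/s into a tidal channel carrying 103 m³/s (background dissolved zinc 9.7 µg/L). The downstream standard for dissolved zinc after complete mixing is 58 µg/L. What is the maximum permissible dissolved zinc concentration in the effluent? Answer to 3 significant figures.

396 µg/L

At the limit, (Qr·Cr + Qe·Cₑ)/(Qr + Qe) = 58:
Cₑ = (117.7·58 − 103.0·9.700) / 14.70 = 396.4 µg/L.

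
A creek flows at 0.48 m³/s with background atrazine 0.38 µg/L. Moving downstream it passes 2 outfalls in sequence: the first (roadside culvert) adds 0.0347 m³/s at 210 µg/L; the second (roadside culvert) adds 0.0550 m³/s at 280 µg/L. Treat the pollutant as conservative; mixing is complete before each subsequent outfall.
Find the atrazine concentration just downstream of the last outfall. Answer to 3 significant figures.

40.1 µg/L

After outfall 1: Q = 0.4800 + 0.03470 = 0.5147 m³/s; C = (0.4800·0.3800 + 0.03470·210.0)/0.5147 = 14.51 µg/L.
After outfall 2: Q = 0.5147 + 0.05500 = 0.5697 m³/s; C = (0.5147·14.51 + 0.05500·280.0)/0.5697 = 40.14 µg/L.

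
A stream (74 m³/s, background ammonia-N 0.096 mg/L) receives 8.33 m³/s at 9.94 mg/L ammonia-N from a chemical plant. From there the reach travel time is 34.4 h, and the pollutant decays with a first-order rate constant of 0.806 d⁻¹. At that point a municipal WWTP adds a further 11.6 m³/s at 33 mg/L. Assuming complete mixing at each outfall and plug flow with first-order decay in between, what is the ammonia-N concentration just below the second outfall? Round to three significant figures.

Flow-weighted average: C = (74.00·0.09600 + 8.330·9.940) / 82.33 = 89.90/82.33 = 1.092 mg/L; combined flow 82.33 m³/s.
After decay, C = 1.092 × e^(−kt) = 1.092 × 0.3150 = 0.3440 mg/L.
At the second outfall, C = (82.33·0.3440 + 11.60·33.00) / (82.33 + 11.60) = 4.377 mg/L.

4.38 mg/L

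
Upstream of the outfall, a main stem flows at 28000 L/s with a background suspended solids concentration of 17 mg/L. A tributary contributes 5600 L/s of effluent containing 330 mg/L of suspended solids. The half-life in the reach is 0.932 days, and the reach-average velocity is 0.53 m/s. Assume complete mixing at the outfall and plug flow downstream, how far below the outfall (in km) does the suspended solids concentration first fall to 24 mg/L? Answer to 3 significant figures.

65.2 km

Mass balance: C = (28000·17.00 + 5600·330.0) / 33600 = 2324000/33600 = 69.17 mg/L.
Half-life 0.932 d → k = ln 2 / 0.932 = 0.7437 d⁻¹.
Set 69.17·exp(−k·t) = 24 → t = ln(69.17/24)/k = 123000 s = 34.16 h.
Distance = v·t = 0.53·123000 = 65170 m = 65.17 km.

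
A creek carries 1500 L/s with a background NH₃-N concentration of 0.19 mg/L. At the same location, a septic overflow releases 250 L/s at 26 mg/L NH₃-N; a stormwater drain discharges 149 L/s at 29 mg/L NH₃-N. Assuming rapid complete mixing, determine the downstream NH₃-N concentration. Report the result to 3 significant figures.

After mixing, C = (1500·0.1900 + 250.0·26.00 + 149.0·29.00) / 1899 = 11110/1899 = 5.848 mg/L.

5.85 mg/L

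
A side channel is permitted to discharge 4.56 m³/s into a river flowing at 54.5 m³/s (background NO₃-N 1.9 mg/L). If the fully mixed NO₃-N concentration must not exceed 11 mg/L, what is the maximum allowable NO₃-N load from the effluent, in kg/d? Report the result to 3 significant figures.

47200 kg/d

Mass balance at the limit: 54.50·1.900 + 4.560·Cₑ = 59.06·11 → Cₑ = 119.8 mg/L.
Load = 4.560 m³/s × 119.8 g/m³ × 86 400 s/d = 47180 kg/d.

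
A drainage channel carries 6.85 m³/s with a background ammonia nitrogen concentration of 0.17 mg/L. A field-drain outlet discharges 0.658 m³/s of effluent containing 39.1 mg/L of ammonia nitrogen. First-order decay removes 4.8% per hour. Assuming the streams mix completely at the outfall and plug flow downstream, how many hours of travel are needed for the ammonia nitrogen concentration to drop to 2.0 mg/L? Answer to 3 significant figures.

11.8 h

Conservation of mass: C = (6.850·0.1700 + 0.6580·39.10) / 7.508 = 26.89/7.508 = 3.582 mg/L.
4.8%/h lost → k = −ln(1 − 0.048) = 0.04919 h⁻¹.
3.582·exp(−k·t) = 2.0 → t = ln(3.582/2.0)/k = 42650 s = 11.85 h.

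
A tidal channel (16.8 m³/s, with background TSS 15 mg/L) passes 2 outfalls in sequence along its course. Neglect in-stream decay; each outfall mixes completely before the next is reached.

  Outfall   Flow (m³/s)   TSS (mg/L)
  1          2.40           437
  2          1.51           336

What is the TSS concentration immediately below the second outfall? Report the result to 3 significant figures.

87.3 mg/L

Outfall 1: combined Q = 19.20 m³/s; C = (16.80·15.00 + 2.400·437.0)/19.20 = 67.75 mg/L.
Outfall 2: combined Q = 20.71 m³/s; C = (19.20·67.75 + 1.510·336.0)/20.71 = 87.31 mg/L.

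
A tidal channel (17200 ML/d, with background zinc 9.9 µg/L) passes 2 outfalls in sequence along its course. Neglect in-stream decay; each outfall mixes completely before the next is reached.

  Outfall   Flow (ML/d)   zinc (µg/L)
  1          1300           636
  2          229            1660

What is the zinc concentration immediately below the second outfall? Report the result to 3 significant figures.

Outfall 1: combined Q = 18500 ML/d; C = (17200·9.900 + 1300·636.0)/18500 = 53.90 µg/L.
Outfall 2: combined Q = 18730 ML/d; C = (18500·53.90 + 229.0·1660)/18730 = 73.53 µg/L.

73.5 µg/L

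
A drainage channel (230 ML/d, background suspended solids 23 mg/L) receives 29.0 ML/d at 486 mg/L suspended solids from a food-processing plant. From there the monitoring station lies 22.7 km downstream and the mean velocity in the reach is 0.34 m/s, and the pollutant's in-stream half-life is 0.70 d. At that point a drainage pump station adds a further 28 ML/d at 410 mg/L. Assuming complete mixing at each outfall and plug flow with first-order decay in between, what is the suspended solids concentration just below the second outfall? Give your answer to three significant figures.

71.4 mg/L

After mixing, C = (230.0·23.00 + 29.00·486.0) / 259.0 = 19380/259.0 = 74.84 mg/L; combined flow 259.0 ML/d.
Travel time t = 22.7·1000 / 0.34 = 66760 s = 18.55 h.
Half-life 0.70 d → k = ln 2 / 0.70 = 0.9902 d⁻¹.
Decay over the reach: 74.84·exp(−kt) = 74.84·0.4653 = 34.82 mg/L.
At the second outfall, C = (259.0·34.82 + 28.00·410.0) / (259.0 + 28.00) = 71.42 mg/L.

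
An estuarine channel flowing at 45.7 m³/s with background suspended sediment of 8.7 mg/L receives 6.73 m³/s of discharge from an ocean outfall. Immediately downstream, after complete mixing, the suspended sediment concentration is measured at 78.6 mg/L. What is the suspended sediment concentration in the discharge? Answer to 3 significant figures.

553 mg/L

Mass balance: 45.70·8.700 + 6.730·Cₑ = 52.43·78.60
→ Cₑ = (52.43·78.60 − 45.70·8.700) / 6.730 = 553.3 mg/L.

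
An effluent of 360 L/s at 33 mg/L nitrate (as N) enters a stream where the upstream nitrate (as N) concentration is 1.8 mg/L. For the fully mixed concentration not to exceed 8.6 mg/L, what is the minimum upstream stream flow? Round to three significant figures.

Set C_mix = 8.6: (Q·1.800 + 360.0·33.00) / (Q + 360.0) = 8.6
→ Q = 360.0·(33.00 − 8.6)/(8.6 − 1.800) = 1292 L/s.

1290 L/s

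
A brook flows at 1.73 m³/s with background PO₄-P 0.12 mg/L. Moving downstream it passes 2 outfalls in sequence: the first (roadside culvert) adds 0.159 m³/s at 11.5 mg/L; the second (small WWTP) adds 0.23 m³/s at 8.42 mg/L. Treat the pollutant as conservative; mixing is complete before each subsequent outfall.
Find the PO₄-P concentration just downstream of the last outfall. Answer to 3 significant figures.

1.87 mg/L

Outfall 1: combined Q = 1.889 m³/s; C = (1.730·0.1200 + 0.1590·11.50)/1.889 = 1.078 mg/L.
Outfall 2: combined Q = 2.119 m³/s; C = (1.889·1.078 + 0.2300·8.420)/2.119 = 1.875 mg/L.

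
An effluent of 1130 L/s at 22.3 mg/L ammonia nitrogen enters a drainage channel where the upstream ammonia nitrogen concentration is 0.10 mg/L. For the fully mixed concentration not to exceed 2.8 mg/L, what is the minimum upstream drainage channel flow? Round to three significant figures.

8160 L/s

Set C_mix = 2.8: (Q·0.1000 + 1130·22.30) / (Q + 1130) = 2.8
→ Q = 1130·(22.30 − 2.8)/(2.8 − 0.1000) = 8161 L/s.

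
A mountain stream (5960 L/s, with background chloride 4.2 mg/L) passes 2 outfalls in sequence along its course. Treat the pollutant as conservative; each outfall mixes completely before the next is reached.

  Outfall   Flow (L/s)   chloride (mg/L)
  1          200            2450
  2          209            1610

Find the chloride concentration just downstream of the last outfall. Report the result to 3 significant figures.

134 mg/L

Below outfall 1: Q → 6160 L/s, C = (5960·4.200 + 200.0·2450)/6160 = 83.61 mg/L.
Below outfall 2: Q → 6369 L/s, C = (6160·83.61 + 209.0·1610)/6369 = 133.7 mg/L.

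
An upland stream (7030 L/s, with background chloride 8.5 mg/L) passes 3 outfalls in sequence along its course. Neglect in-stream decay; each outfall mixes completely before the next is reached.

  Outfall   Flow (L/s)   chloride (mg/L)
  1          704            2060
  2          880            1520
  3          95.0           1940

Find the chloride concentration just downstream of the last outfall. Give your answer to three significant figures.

348 mg/L

After outfall 1: Q = 7030 + 704.0 = 7734 L/s; C = (7030·8.500 + 704.0·2060)/7734 = 195.2 mg/L.
After outfall 2: Q = 7734 + 880.0 = 8614 L/s; C = (7734·195.2 + 880.0·1520)/8614 = 330.6 mg/L.
After outfall 3: Q = 8614 + 95.00 = 8709 L/s; C = (8614·330.6 + 95.00·1940)/8709 = 348.1 mg/L.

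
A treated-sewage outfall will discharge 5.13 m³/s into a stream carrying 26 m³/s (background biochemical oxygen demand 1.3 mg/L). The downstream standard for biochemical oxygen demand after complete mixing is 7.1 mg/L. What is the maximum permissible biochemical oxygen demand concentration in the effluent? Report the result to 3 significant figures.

36.5 mg/L

At the limit, (Qr·Cr + Qe·Cₑ)/(Qr + Qe) = 7.1:
Cₑ = (31.13·7.1 − 26.00·1.300) / 5.130 = 36.50 mg/L.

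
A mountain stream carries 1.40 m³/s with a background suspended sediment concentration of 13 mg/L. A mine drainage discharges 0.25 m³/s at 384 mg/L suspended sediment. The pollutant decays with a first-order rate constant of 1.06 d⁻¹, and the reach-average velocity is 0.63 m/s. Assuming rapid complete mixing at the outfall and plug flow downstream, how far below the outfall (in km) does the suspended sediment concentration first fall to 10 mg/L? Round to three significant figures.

After mixing, C = (1.400·13.00 + 0.2500·384.0) / 1.650 = 114.2/1.650 = 69.21 mg/L.
Set 69.21·exp(−k·t) = 10 → t = ln(69.21/10)/k = 157700 s = 43.80 h.
Distance = v·t = 0.63·157700 = 99340 m = 99.34 km.

99.3 km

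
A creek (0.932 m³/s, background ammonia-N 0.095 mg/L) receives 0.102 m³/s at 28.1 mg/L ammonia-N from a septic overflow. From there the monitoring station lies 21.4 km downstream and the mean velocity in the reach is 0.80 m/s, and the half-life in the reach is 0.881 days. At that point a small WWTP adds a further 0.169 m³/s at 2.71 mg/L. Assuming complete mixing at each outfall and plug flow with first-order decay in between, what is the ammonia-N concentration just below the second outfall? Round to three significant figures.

2.31 mg/L

Mixed concentration C = ΣQC/ΣQ = (0.9320·0.09500 + 0.1020·28.10) / 1.034 = 2.955/1.034 = 2.858 mg/L; combined flow 1.034 m³/s.
Travel time t = 21.4·1000 / 0.80 = 26750 s = 7.431 h.
Half-life 0.881 d → k = ln 2 / 0.881 = 0.7868 d⁻¹.
After decay, C = 2.858 × e^(−kt) = 2.858 × 0.7838 = 2.240 mg/L.
Second outfall: C = (1.034·2.240 + 0.1690·2.710)/1.203 = 2.306 mg/L.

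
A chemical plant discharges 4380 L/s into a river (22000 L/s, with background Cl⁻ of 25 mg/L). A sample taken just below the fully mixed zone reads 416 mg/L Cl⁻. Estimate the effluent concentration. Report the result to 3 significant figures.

2380 mg/L

Mass balance: 22000·25.00 + 4380·Cₑ = 26380·416.0
→ Cₑ = (26380·416.0 − 22000·25.00) / 4380 = 2380 mg/L.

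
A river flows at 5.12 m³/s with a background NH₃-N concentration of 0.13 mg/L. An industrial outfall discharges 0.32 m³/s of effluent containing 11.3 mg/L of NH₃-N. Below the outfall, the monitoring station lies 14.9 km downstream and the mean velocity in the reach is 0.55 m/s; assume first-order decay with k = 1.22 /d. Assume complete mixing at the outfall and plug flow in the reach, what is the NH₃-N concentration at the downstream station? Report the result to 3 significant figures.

0.537 mg/L

Mass balance: C = (5.120·0.1300 + 0.3200·11.30) / 5.440 = 4.282/5.440 = 0.7871 mg/L.
Travel time t = 14.9·1000 / 0.55 = 27090 s = 7.525 h.
First-order decay: C = 0.7871·exp(−k·t) = 0.7871·0.6821 = 0.5369 mg/L.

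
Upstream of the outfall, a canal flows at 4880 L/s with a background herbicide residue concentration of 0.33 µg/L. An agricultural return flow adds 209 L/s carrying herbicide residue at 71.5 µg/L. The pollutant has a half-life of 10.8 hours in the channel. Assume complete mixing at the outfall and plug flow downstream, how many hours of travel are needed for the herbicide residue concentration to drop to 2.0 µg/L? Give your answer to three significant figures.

Mixed concentration C = ΣQC/ΣQ = (4880·0.3300 + 209.0·71.50) / 5089 = 16550/5089 = 3.253 µg/L.
Half-life 10.8 h → k = ln 2 / 10.8 = 0.06418 h⁻¹ = 1.540 d⁻¹.
3.253·exp(−k·t) = 2.0 → t = ln(3.253/2.0)/k = 27280 s = 7.579 h.

7.58 h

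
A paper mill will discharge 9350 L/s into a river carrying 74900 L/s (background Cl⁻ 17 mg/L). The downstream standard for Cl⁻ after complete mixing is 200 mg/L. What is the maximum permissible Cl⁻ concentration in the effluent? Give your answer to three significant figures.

1670 mg/L

At the limit, (Qr·Cr + Qe·Cₑ)/(Qr + Qe) = 200:
Cₑ = (84250·200 − 74900·17.00) / 9350 = 1666 mg/L.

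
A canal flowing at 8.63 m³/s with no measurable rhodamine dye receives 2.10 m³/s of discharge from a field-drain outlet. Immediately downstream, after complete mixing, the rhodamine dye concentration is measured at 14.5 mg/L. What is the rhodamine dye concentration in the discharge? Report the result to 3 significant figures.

Mass balance: 8.630·0 + 2.100·Cₑ = 10.73·14.50
→ Cₑ = (10.73·14.50 − 8.630·0) / 2.100 = 74.09 mg/L.

74.1 mg/L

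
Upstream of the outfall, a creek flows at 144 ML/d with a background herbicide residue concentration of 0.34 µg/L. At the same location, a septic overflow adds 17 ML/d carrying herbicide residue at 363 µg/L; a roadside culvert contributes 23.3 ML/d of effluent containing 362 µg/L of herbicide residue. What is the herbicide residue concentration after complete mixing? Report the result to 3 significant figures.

79.5 µg/L

Conservation of mass: C = (144.0·0.3400 + 17.00·363.0 + 23.30·362.0) / 184.3 = 14650/184.3 = 79.51 µg/L.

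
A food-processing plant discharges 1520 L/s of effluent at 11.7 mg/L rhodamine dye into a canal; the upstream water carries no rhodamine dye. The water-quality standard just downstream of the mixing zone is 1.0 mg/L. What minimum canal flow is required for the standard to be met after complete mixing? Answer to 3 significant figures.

16300 L/s

Set C_mix = 1.0: (Q·0 + 1520·11.70) / (Q + 1520) = 1.0
→ Q = 1520·(11.70 − 1.0)/(1.0 − 0) = 16260 L/s.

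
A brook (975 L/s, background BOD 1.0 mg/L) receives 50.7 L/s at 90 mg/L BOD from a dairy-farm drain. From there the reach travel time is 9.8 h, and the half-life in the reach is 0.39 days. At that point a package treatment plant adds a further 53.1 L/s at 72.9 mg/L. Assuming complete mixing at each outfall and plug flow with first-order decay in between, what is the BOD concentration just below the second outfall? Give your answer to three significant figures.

6.07 mg/L

Mixed concentration C = ΣQC/ΣQ = (975.0·1.000 + 50.70·90.00) / 1026 = 5538/1026 = 5.399 mg/L; combined flow 1026 L/s.
Half-life 0.39 d → k = ln 2 / 0.39 = 1.777 d⁻¹.
Applying C = C₀e^(−kt): 5.399 × 0.4840 = 2.613 mg/L.
At the second outfall, C = (1026·2.613 + 53.10·72.90) / (1026 + 53.10) = 6.073 mg/L.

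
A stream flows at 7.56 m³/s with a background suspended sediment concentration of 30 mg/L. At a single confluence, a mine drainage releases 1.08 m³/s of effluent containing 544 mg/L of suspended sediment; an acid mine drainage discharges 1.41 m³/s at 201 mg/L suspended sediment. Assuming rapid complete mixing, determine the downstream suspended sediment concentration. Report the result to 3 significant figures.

109 mg/L

Mass balance: C = (7.560·30.00 + 1.080·544.0 + 1.410·201.0) / 10.05 = 1098/10.05 = 109.2 mg/L.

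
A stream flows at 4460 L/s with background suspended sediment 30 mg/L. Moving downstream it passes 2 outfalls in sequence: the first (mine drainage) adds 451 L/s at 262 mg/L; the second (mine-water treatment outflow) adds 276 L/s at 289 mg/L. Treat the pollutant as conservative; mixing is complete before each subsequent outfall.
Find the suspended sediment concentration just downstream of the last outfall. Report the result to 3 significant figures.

Outfall 1: combined Q = 4911 L/s; C = (4460·30.00 + 451.0·262.0)/4911 = 51.31 mg/L.
Outfall 2: combined Q = 5187 L/s; C = (4911·51.31 + 276.0·289.0)/5187 = 63.95 mg/L.

64.0 mg/L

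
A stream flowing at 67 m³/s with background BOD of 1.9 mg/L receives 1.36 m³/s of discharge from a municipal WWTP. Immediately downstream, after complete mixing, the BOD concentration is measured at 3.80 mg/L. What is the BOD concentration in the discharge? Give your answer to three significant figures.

Mass balance: 67.00·1.900 + 1.360·Cₑ = 68.36·3.800
→ Cₑ = (68.36·3.800 − 67.00·1.900) / 1.360 = 97.40 mg/L.

97.4 mg/L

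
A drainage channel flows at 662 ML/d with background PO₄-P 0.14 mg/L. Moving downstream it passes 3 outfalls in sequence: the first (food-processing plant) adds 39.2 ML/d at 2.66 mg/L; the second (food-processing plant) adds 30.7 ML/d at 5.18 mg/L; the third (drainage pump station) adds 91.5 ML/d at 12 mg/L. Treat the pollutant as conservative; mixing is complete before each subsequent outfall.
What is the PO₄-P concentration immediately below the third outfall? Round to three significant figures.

Below outfall 1: Q → 701.2 ML/d, C = (662.0·0.1400 + 39.20·2.660)/701.2 = 0.2809 mg/L.
Below outfall 2: Q → 731.9 ML/d, C = (701.2·0.2809 + 30.70·5.180)/731.9 = 0.4864 mg/L.
Below outfall 3: Q → 823.4 ML/d, C = (731.9·0.4864 + 91.50·12.00)/823.4 = 1.766 mg/L.

1.77 mg/L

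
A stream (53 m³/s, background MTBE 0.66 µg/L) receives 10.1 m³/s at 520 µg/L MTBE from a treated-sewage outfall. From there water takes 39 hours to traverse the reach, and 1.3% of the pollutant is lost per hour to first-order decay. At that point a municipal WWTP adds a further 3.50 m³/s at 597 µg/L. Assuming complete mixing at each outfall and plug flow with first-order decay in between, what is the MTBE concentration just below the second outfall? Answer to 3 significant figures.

Flow-weighted average: C = (53.00·0.6600 + 10.10·520.0) / 63.10 = 5287/63.10 = 83.79 µg/L; combined flow 63.10 m³/s.
1.3%/h lost → k = −ln(1 − 0.013) = 0.01309 h⁻¹.
First-order decay: C = 83.79·exp(−k·t) = 83.79·0.6003 = 50.30 µg/L.
Second outfall: C = (63.10·50.30 + 3.500·597.0)/66.60 = 79.03 µg/L.

79.0 µg/L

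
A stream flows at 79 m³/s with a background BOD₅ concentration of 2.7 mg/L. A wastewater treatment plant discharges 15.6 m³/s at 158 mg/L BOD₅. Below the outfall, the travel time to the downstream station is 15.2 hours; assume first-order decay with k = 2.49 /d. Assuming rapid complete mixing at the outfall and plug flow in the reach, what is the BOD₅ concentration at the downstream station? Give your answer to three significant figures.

Mixed concentration C = ΣQC/ΣQ = (79.00·2.700 + 15.60·158.0) / 94.60 = 2678/94.60 = 28.31 mg/L.
Decay over the reach: 28.31·exp(−kt) = 28.31·0.2066 = 5.849 mg/L.

5.85 mg/L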